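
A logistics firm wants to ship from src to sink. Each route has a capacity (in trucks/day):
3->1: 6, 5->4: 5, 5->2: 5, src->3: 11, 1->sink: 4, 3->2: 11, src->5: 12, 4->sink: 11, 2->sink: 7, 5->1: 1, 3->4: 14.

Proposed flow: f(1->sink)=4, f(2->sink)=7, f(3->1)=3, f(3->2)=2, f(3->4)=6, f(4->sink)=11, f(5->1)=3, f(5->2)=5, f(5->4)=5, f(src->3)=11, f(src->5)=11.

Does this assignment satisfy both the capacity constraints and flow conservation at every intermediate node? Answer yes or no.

No

Capacity violated on 5->1: flow 3 > capacity 1.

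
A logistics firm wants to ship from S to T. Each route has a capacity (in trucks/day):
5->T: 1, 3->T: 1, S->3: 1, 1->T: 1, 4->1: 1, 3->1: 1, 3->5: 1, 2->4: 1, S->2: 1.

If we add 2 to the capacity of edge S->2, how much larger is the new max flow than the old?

Original max flow = 2.
Even with extra capacity on S->2, another cut of capacity 2 remains binding.
New max flow = 2. Increase = 0.

0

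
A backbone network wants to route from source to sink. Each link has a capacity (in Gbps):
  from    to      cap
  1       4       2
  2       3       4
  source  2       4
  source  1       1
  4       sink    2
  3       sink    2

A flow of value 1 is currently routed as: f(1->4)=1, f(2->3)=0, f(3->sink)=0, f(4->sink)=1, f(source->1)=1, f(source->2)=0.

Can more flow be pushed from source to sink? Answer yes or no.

Residual path source->2->3->sink has bottleneck 2 > 0.
Pushing 2 along it raises the flow to 3, so the given flow is not maximum.

Yes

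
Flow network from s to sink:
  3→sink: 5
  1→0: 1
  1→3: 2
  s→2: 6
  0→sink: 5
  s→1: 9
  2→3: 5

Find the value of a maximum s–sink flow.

6

Augment s→1→0→sink: bottleneck 1. Total 1.
Augment s→1→3→sink: bottleneck 2. Total 3.
Augment s→2→3→sink: bottleneck 3. Total 6.
No augmenting path remains in the residual graph.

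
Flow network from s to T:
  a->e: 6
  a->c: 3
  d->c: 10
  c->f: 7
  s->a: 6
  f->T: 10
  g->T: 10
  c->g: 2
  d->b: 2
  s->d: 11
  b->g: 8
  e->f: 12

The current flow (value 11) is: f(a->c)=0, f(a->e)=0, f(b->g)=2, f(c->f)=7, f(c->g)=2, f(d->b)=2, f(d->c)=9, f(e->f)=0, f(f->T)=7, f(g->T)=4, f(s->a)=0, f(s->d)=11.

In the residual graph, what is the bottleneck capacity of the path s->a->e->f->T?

3

Residual capacities along the path: s->a: 6, a->e: 6, e->f: 12, f->T: 3.
Minimum is 3.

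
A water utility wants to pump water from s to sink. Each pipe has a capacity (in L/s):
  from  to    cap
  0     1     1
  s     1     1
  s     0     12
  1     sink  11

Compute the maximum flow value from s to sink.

2

Augment s->1->sink: bottleneck 1. Total 1.
Augment s->0->1->sink: bottleneck 1. Total 2.
No augmenting path remains in the residual graph.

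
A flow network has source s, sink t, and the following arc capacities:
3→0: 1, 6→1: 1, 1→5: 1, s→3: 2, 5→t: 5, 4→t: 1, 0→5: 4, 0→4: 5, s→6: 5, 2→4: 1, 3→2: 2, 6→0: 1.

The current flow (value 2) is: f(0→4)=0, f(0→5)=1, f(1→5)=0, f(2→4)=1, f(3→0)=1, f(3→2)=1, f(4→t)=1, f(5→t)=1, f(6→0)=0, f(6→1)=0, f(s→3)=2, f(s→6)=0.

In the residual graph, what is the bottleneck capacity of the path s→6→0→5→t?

Residual capacities along the path: s→6: 5, 6→0: 1, 0→5: 3, 5→t: 4.
Minimum is 1.

1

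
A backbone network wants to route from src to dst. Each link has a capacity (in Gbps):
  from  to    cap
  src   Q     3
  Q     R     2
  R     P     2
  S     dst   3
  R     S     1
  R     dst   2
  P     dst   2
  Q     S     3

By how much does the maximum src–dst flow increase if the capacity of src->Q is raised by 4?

Original max flow = 3.
After raising cap(src->Q), augmenting paths through that edge carry 2 more units.
New max flow = 5. Increase = 2.

2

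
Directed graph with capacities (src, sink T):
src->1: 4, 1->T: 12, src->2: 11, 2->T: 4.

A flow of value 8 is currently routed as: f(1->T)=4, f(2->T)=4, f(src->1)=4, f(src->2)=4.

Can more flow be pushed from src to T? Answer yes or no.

Residual reachable from src: {2, src}; T is not reachable.
Saturated cut: src->1, 2->T with total capacity 8 = current flow value. Flow is maximum.

No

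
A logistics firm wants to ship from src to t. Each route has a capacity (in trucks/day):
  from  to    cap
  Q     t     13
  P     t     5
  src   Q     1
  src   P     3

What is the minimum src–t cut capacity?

Max flow = 4 (via 2 augmenting paths).
In the residual at optimum, the set reachable from src is {src}.
Cut edges: src->Q (cap 1), src->P (cap 3). Sum = 4.

4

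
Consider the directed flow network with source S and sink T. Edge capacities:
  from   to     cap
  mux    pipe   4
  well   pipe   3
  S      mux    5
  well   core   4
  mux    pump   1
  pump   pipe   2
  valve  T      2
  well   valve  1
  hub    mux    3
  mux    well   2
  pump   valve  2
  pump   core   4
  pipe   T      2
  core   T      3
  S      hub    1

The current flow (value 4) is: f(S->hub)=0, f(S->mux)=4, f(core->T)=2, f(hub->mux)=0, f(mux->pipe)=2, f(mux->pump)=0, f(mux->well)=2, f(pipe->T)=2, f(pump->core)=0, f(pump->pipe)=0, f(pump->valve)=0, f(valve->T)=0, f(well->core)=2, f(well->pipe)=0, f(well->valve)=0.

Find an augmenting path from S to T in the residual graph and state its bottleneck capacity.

S->mux->pump->valve->T, bottleneck 1

Residual along S->mux->pump->valve->T: S->mux: 1, mux->pump: 1, pump->valve: 2, valve->T: 2.
Bottleneck = min = 1.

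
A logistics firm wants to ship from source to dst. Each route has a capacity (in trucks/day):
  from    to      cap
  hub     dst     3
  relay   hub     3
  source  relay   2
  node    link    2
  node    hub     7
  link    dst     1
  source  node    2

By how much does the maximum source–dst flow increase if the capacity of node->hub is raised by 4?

0

Original max flow = 4.
Edge node->hub does not cross the min cut (source side {source}), so extra capacity there cannot help.
New max flow = 4. Increase = 0.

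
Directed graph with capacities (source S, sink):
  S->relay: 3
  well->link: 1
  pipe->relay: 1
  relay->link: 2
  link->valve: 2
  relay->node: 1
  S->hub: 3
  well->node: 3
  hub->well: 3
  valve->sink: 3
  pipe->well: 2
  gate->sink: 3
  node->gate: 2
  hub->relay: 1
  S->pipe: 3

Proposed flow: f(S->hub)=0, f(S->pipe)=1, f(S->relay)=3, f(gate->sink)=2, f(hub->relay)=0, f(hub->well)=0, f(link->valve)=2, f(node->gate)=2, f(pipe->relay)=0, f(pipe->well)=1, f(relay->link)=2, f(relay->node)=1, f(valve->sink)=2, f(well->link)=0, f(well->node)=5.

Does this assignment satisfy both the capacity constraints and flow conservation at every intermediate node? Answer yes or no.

No

Capacity violated on well->node: flow 5 > capacity 3.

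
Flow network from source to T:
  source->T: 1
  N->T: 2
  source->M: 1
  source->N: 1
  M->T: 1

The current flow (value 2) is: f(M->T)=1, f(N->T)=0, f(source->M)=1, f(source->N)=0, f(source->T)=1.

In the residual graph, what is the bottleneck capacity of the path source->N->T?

Residual capacities along the path: source->N: 1, N->T: 2.
Minimum is 1.

1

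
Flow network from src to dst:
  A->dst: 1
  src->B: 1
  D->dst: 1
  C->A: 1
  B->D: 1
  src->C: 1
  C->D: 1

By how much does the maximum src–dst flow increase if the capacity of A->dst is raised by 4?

Original max flow = 2.
Edge A->dst does not cross the min cut (source side {src}), so extra capacity there cannot help.
New max flow = 2. Increase = 0.

0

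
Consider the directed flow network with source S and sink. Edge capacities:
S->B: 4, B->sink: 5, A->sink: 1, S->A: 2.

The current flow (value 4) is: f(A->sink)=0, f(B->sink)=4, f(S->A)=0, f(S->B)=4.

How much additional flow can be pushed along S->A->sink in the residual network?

Residual capacities along the path: S->A: 2, A->sink: 1.
Minimum is 1.

1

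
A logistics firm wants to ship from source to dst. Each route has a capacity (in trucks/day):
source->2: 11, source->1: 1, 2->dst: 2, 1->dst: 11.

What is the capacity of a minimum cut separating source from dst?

3

Max flow = 3 (via 2 augmenting paths).
In the residual at optimum, the set reachable from source is {2, source}.
Cut edges: source->1 (cap 1), 2->dst (cap 2). Sum = 3.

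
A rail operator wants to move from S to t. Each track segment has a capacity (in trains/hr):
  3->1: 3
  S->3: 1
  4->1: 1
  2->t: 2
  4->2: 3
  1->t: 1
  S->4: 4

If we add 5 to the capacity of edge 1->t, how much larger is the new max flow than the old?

Original max flow = 3.
After raising cap(1->t), augmenting paths through that edge carry 1 more unit.
New max flow = 4. Increase = 1.

1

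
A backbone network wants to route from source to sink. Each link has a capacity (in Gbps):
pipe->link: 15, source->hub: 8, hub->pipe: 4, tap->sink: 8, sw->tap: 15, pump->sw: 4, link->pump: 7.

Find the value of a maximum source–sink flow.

Augment source->hub->pipe->link->pump->sw->tap->sink: bottleneck 4. Total 4.
No augmenting path remains in the residual graph.

4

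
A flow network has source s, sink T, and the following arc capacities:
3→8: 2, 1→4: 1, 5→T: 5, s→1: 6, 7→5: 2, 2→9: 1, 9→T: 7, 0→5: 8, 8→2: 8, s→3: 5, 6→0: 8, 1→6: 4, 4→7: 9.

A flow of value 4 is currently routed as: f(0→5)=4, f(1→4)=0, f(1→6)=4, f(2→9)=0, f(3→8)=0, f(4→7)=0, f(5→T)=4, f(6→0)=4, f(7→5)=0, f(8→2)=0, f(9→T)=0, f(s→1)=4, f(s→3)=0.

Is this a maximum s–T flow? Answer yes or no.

No

Residual path s→1→4→7→5→T has bottleneck 1 > 0.
Pushing 1 along it raises the flow to 5, so the given flow is not maximum.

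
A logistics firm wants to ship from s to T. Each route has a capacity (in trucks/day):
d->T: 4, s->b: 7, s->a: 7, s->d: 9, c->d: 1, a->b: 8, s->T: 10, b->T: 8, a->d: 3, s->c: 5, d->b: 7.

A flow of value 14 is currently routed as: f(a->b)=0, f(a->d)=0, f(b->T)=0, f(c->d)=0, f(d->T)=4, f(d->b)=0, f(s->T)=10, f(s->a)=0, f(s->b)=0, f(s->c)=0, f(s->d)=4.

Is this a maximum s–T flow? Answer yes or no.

Residual path s->b->T has bottleneck 7 > 0.
Pushing 7 along it raises the flow to 21, so the given flow is not maximum.

No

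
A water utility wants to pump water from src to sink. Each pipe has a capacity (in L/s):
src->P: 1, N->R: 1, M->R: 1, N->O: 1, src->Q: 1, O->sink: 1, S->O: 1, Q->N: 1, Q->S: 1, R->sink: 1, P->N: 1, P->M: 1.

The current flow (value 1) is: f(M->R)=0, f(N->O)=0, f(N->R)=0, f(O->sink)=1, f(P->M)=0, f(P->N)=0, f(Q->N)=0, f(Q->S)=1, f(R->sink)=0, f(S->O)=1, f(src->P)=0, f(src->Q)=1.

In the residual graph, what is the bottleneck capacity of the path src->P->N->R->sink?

1

Residual capacities along the path: src->P: 1, P->N: 1, N->R: 1, R->sink: 1.
Minimum is 1.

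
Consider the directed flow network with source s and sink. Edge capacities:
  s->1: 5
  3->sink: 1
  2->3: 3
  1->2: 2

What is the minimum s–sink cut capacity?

1

Max flow = 1 (via 1 augmenting path).
In the residual at optimum, the set reachable from s is {1, 2, 3, s}.
Cut edges: 3->sink (cap 1). Sum = 1.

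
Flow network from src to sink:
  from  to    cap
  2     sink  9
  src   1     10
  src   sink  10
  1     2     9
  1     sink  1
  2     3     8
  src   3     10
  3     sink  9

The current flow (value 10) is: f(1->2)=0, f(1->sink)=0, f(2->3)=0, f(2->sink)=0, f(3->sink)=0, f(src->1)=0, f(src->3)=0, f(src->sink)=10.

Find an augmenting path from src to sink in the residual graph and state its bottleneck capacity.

Residual along src->1->sink: src->1: 10, 1->sink: 1.
Bottleneck = min = 1.

src->1->sink, bottleneck 1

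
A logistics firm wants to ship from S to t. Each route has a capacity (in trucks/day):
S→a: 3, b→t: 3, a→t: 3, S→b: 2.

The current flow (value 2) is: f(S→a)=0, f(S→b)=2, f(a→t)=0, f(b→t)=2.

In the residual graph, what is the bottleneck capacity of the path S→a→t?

Residual capacities along the path: S→a: 3, a→t: 3.
Minimum is 3.

3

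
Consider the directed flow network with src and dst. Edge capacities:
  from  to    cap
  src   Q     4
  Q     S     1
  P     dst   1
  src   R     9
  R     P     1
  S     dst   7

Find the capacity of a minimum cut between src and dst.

Max flow = 2 (via 2 augmenting paths).
In the residual at optimum, the set reachable from src is {Q, R, src}.
Cut edges: R->P (cap 1), Q->S (cap 1). Sum = 2.

2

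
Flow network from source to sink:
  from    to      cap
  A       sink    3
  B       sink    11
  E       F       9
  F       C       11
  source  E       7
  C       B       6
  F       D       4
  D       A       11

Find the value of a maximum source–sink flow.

Augment source->E->F->D->A->sink: bottleneck 3. Total 3.
Augment source->E->F->C->B->sink: bottleneck 4. Total 7.
No augmenting path remains in the residual graph.

7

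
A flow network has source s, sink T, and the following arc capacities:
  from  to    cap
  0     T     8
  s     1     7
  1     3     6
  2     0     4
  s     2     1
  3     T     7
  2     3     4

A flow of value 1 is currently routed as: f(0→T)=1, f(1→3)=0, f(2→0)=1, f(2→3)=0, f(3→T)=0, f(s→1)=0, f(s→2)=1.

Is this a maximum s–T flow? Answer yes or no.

No

Residual path s→1→3→T has bottleneck 6 > 0.
Pushing 6 along it raises the flow to 7, so the given flow is not maximum.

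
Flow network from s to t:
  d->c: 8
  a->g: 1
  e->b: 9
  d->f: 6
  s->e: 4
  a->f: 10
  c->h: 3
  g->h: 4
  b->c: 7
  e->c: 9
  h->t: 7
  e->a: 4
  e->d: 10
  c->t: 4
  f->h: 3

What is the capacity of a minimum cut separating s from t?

4

Max flow = 4 (via 1 augmenting path).
In the residual at optimum, the set reachable from s is {s}.
Cut edges: s->e (cap 4). Sum = 4.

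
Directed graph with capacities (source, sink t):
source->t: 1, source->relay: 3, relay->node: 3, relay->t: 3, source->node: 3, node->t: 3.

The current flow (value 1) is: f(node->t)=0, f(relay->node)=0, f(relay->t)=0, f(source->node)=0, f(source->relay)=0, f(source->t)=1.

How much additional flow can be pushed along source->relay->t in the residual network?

3

Residual capacities along the path: source->relay: 3, relay->t: 3.
Minimum is 3.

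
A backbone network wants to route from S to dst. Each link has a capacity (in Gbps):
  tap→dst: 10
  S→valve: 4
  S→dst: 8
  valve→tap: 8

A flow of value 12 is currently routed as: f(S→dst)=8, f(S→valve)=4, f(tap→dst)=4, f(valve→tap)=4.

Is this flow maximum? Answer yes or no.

Yes

Residual reachable from S: {S}; dst is not reachable.
Saturated cut: S→valve, S→dst with total capacity 12 = current flow value. Flow is maximum.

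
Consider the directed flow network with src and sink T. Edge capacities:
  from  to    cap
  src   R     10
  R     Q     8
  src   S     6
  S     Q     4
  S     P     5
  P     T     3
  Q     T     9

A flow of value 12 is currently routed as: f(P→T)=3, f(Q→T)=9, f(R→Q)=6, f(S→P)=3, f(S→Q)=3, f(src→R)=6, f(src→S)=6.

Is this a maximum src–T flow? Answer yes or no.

Residual reachable from src: {P, Q, R, S, src}; T is not reachable.
Saturated cut: P→T, Q→T with total capacity 12 = current flow value. Flow is maximum.

Yes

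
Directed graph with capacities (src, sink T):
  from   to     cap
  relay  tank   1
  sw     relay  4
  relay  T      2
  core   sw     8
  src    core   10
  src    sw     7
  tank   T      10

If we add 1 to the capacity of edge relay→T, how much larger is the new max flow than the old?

Original max flow = 3.
After raising cap(relay→T), augmenting paths through that edge carry 1 more unit.
New max flow = 4. Increase = 1.

1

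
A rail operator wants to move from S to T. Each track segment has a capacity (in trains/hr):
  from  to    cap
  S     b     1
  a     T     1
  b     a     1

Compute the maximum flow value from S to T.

1

Augment S->b->a->T: bottleneck 1. Total 1.
No augmenting path remains in the residual graph.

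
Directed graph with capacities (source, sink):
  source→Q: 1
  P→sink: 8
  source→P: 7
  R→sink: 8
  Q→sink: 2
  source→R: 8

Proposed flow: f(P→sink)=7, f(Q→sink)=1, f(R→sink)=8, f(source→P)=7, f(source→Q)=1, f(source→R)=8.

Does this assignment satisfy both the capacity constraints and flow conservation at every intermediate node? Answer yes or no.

Every edge has 0 ≤ f(e) ≤ cap(e).
At each intermediate node, inflow equals outflow.

Yes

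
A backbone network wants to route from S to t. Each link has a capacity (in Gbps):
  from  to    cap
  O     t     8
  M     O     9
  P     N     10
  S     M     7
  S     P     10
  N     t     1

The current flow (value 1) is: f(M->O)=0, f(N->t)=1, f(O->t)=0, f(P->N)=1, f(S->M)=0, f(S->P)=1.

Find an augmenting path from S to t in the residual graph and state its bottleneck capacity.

S->M->O->t, bottleneck 7

Residual along S->M->O->t: S->M: 7, M->O: 9, O->t: 8.
Bottleneck = min = 7.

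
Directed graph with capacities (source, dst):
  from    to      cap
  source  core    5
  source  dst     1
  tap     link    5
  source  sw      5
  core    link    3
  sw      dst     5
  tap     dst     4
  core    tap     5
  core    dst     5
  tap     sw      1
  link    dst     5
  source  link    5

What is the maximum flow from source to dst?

Augment source→dst: bottleneck 1. Total 1.
Augment source→core→dst: bottleneck 5. Total 6.
Augment source→link→dst: bottleneck 5. Total 11.
Augment source→sw→dst: bottleneck 5. Total 16.
No augmenting path remains in the residual graph.

16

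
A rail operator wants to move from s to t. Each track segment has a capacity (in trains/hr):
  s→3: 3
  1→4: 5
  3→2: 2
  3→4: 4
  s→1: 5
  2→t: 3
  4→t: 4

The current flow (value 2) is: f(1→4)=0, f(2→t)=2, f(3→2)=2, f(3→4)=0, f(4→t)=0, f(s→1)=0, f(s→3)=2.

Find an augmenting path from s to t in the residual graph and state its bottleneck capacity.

s→3→4→t, bottleneck 1

Residual along s→3→4→t: s→3: 1, 3→4: 4, 4→t: 4.
Bottleneck = min = 1.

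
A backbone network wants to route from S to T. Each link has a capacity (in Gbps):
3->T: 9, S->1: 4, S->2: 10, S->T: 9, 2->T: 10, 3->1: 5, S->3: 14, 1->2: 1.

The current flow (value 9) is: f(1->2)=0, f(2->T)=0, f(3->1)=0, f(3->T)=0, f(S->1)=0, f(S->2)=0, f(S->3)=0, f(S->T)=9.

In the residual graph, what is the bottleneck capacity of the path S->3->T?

9

Residual capacities along the path: S->3: 14, 3->T: 9.
Minimum is 9.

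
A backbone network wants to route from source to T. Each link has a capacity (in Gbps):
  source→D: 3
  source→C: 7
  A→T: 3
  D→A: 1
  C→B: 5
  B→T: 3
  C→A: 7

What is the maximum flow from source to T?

6

Augment source→D→A→T: bottleneck 1. Total 1.
Augment source→C→A→T: bottleneck 2. Total 3.
Augment source→C→B→T: bottleneck 3. Total 6.
No augmenting path remains in the residual graph.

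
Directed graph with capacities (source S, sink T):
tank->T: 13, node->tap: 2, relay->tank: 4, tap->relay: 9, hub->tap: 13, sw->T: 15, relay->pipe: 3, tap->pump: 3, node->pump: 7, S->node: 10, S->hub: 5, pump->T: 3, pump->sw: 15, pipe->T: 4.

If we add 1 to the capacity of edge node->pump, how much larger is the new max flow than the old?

Original max flow = 14.
After raising cap(node->pump), augmenting paths through that edge carry 1 more unit.
New max flow = 15. Increase = 1.

1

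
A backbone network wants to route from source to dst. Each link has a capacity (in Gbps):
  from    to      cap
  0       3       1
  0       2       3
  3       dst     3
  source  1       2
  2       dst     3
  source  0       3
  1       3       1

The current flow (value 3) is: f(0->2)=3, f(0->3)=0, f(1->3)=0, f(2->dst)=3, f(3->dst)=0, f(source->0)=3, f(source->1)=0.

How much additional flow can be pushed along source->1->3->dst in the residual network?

Residual capacities along the path: source->1: 2, 1->3: 1, 3->dst: 3.
Minimum is 1.

1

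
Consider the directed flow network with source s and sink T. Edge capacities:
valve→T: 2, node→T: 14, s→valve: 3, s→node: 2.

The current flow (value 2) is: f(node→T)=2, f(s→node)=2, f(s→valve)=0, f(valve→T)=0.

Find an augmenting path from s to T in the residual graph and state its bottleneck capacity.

Residual along s→valve→T: s→valve: 3, valve→T: 2.
Bottleneck = min = 2.

s→valve→T, bottleneck 2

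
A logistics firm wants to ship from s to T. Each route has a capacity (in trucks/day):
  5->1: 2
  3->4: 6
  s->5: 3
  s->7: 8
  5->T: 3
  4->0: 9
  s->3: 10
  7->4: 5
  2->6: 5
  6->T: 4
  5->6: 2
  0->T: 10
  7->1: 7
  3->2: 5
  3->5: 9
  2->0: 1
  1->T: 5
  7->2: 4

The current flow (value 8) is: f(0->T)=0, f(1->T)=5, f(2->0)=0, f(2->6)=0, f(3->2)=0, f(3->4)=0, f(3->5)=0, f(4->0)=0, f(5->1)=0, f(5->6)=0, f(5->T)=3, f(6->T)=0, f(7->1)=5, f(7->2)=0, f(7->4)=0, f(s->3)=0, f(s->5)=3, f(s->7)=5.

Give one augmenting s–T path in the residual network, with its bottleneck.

Residual along s->7->4->0->T: s->7: 3, 7->4: 5, 4->0: 9, 0->T: 10.
Bottleneck = min = 3.

s->7->4->0->T, bottleneck 3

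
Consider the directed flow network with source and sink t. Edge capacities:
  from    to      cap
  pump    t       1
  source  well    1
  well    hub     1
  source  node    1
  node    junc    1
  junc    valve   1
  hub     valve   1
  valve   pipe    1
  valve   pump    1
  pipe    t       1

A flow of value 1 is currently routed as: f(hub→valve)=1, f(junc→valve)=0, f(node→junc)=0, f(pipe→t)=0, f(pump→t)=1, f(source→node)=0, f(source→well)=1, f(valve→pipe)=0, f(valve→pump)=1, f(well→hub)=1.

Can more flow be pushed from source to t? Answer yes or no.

Yes

Residual path source→node→junc→valve→pipe→t has bottleneck 1 > 0.
Pushing 1 along it raises the flow to 2, so the given flow is not maximum.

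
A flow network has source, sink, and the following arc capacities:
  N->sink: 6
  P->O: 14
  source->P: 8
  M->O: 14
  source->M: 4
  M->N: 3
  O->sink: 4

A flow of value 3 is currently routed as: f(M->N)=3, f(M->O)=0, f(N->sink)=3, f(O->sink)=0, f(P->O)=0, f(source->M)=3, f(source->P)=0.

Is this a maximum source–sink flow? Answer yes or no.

No

Residual path source->M->O->sink has bottleneck 1 > 0.
Pushing 1 along it raises the flow to 4, so the given flow is not maximum.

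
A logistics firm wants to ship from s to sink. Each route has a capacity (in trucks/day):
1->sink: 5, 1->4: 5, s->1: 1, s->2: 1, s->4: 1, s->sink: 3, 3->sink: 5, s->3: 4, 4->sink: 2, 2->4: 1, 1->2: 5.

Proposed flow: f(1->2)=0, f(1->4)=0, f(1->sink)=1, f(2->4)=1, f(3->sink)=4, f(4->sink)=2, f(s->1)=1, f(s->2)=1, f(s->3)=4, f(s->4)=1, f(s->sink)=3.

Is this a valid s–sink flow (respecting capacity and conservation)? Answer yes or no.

Yes

Every edge has 0 ≤ f(e) ≤ cap(e).
At each intermediate node, inflow equals outflow.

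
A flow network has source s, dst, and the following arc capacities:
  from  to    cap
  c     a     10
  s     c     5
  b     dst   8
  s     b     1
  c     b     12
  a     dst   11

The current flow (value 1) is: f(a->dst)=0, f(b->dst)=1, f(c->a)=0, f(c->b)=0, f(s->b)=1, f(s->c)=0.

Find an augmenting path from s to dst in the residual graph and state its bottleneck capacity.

s->c->a->dst, bottleneck 5

Residual along s->c->a->dst: s->c: 5, c->a: 10, a->dst: 11.
Bottleneck = min = 5.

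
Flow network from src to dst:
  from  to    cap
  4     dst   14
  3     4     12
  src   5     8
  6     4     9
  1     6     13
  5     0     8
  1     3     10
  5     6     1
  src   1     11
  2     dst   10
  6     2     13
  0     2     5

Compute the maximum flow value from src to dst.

17

Augment src->1->3->4->dst: bottleneck 10. Total 10.
Augment src->1->6->4->dst: bottleneck 1. Total 11.
Augment src->5->6->4->dst: bottleneck 1. Total 12.
Augment src->5->0->2->dst: bottleneck 5. Total 17.
No augmenting path remains in the residual graph.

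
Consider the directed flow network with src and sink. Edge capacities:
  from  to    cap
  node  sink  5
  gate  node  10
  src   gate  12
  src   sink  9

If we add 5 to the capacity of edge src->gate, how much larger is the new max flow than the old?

Original max flow = 14.
Edge src->gate does not cross the min cut (source side {gate, node, src}), so extra capacity there cannot help.
New max flow = 14. Increase = 0.

0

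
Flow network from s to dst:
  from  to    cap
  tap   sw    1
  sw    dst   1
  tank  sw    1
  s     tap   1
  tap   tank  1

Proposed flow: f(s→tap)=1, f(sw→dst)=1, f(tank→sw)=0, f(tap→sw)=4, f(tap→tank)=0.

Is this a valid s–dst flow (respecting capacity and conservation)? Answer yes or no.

Capacity violated on tap→sw: flow 4 > capacity 1.

No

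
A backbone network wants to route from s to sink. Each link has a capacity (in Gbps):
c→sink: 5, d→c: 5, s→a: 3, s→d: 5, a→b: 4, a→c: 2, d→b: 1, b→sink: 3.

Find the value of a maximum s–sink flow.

Augment s→d→b→sink: bottleneck 1. Total 1.
Augment s→d→c→sink: bottleneck 4. Total 5.
Augment s→a→c→sink: bottleneck 1. Total 6.
Augment s→a→b→sink: bottleneck 2. Total 8.
No augmenting path remains in the residual graph.

8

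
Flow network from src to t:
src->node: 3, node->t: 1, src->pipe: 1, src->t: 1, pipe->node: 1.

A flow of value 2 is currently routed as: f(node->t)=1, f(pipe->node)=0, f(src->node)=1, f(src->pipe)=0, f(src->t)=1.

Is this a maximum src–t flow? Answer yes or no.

Yes

Residual reachable from src: {node, pipe, src}; t is not reachable.
Saturated cut: src->t, node->t with total capacity 2 = current flow value. Flow is maximum.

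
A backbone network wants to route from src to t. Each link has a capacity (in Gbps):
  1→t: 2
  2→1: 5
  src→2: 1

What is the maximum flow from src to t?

1

Augment src→2→1→t: bottleneck 1. Total 1.
No augmenting path remains in the residual graph.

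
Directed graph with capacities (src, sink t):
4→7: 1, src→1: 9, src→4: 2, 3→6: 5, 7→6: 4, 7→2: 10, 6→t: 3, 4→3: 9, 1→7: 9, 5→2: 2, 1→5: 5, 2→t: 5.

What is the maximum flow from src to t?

Augment src→1→5→2→t: bottleneck 2. Total 2.
Augment src→1→7→2→t: bottleneck 3. Total 5.
Augment src→1→7→6→t: bottleneck 3. Total 8.
No augmenting path remains in the residual graph.

8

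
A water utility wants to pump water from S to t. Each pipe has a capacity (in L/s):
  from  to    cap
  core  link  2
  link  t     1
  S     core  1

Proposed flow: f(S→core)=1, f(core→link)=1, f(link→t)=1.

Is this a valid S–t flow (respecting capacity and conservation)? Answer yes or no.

Every edge has 0 ≤ f(e) ≤ cap(e).
At each intermediate node, inflow equals outflow.

Yes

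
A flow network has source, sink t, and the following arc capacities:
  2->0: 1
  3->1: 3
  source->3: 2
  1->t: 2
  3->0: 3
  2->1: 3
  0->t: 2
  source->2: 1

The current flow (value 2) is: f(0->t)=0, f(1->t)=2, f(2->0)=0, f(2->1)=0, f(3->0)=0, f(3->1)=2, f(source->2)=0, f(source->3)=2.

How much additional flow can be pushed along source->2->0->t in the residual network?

1

Residual capacities along the path: source->2: 1, 2->0: 1, 0->t: 2.
Minimum is 1.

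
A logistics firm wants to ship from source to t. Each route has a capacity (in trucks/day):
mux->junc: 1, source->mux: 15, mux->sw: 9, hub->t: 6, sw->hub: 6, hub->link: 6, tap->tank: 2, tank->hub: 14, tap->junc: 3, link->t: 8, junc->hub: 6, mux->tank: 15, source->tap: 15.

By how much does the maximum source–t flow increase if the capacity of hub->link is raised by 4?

2

Original max flow = 12.
After raising cap(hub->link), augmenting paths through that edge carry 2 more units.
New max flow = 14. Increase = 2.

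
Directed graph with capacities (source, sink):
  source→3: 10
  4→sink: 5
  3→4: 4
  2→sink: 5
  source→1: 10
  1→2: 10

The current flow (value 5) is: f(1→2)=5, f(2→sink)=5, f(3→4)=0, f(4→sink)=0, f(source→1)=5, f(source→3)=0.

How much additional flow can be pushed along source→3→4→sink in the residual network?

4

Residual capacities along the path: source→3: 10, 3→4: 4, 4→sink: 5.
Minimum is 4.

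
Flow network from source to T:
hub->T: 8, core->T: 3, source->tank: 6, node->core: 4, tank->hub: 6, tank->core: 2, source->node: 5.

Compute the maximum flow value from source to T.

Augment source->tank->hub->T: bottleneck 6. Total 6.
Augment source->node->core->T: bottleneck 3. Total 9.
No augmenting path remains in the residual graph.

9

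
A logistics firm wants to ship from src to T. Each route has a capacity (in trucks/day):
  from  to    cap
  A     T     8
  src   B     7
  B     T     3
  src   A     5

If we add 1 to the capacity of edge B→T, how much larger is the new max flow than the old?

1

Original max flow = 8.
After raising cap(B→T), augmenting paths through that edge carry 1 more unit.
New max flow = 9. Increase = 1.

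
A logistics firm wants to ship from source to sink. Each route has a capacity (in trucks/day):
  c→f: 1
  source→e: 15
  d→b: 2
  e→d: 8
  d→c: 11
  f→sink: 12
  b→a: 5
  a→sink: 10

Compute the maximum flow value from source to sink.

3

Augment source→e→d→c→f→sink: bottleneck 1. Total 1.
Augment source→e→d→b→a→sink: bottleneck 2. Total 3.
No augmenting path remains in the residual graph.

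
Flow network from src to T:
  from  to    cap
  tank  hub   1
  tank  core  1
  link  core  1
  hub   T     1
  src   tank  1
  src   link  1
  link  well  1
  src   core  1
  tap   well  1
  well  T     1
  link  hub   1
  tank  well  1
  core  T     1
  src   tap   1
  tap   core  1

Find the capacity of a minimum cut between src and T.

3

Max flow = 3 (via 3 augmenting paths).
In the residual at optimum, the set reachable from src is {core, hub, link, src, tank, tap, well}.
Cut edges: well->T (cap 1), core->T (cap 1), hub->T (cap 1). Sum = 3.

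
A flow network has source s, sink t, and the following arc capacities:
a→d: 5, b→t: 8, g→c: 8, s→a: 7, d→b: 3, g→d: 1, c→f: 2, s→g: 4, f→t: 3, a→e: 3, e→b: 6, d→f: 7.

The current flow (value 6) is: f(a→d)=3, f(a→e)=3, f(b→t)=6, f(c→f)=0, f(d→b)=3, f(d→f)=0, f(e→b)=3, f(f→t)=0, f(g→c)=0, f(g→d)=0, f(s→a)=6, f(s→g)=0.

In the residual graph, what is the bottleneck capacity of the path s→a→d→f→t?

Residual capacities along the path: s→a: 1, a→d: 2, d→f: 7, f→t: 3.
Minimum is 1.

1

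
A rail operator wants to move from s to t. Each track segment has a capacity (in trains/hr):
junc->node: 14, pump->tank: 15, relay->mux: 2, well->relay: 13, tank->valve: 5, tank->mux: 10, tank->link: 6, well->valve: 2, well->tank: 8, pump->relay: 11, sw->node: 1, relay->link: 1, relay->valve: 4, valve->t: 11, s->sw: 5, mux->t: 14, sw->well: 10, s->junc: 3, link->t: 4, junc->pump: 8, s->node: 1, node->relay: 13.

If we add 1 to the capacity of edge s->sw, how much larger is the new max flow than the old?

Original max flow = 9.
After raising cap(s->sw), augmenting paths through that edge carry 1 more unit.
New max flow = 10. Increase = 1.

1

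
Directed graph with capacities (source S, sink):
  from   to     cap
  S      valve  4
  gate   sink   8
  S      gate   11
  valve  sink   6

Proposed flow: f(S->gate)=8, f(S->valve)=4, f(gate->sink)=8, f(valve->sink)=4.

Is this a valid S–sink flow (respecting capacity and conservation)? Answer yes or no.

Yes

Every edge has 0 ≤ f(e) ≤ cap(e).
At each intermediate node, inflow equals outflow.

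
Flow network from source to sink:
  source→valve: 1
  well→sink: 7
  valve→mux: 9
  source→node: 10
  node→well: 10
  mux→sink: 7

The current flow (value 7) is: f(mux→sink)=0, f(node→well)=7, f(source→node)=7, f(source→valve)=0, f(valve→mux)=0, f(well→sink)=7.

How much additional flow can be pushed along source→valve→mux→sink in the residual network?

Residual capacities along the path: source→valve: 1, valve→mux: 9, mux→sink: 7.
Minimum is 1.

1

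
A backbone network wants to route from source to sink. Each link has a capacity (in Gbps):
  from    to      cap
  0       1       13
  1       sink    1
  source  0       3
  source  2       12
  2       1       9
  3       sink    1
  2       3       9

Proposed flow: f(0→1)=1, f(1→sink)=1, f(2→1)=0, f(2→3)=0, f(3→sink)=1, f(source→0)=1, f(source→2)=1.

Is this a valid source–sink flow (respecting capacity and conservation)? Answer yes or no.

No

Conservation fails at 2: inflow 1 ≠ outflow 0.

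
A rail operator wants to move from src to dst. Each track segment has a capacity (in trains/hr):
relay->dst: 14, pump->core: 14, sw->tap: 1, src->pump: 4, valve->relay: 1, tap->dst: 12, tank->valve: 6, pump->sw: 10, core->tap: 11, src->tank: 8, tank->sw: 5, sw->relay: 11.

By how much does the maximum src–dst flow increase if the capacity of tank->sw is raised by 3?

2

Original max flow = 10.
After raising cap(tank->sw), augmenting paths through that edge carry 2 more units.
New max flow = 12. Increase = 2.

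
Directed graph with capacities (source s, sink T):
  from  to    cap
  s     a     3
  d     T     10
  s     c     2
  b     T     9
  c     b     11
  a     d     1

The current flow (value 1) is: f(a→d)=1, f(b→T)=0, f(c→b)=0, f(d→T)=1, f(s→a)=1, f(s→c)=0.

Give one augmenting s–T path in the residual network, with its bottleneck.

Residual along s→c→b→T: s→c: 2, c→b: 11, b→T: 9.
Bottleneck = min = 2.

s→c→b→T, bottleneck 2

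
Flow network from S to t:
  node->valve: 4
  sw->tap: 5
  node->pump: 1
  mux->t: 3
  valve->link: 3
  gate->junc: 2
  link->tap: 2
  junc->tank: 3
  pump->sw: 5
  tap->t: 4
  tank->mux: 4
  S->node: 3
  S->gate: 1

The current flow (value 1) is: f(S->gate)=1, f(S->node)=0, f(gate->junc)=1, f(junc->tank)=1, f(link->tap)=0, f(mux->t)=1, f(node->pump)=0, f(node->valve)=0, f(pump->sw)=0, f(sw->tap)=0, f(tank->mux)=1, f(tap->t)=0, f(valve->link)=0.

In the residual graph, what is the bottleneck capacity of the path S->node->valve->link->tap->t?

Residual capacities along the path: S->node: 3, node->valve: 4, valve->link: 3, link->tap: 2, tap->t: 4.
Minimum is 2.

2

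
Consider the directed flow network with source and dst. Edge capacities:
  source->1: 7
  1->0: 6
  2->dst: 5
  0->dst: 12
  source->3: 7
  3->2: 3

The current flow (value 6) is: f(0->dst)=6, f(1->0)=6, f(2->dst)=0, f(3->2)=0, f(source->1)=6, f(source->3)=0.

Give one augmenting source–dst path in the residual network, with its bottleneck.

source->3->2->dst, bottleneck 3

Residual along source->3->2->dst: source->3: 7, 3->2: 3, 2->dst: 5.
Bottleneck = min = 3.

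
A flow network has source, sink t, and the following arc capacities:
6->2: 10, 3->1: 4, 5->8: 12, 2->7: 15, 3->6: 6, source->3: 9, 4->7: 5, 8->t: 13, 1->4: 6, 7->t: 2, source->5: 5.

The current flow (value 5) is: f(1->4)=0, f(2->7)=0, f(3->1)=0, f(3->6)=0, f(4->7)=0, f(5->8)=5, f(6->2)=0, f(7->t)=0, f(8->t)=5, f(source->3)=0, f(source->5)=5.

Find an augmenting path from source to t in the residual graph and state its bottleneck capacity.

source->3->1->4->7->t, bottleneck 2

Residual along source->3->1->4->7->t: source->3: 9, 3->1: 4, 1->4: 6, 4->7: 5, 7->t: 2.
Bottleneck = min = 2.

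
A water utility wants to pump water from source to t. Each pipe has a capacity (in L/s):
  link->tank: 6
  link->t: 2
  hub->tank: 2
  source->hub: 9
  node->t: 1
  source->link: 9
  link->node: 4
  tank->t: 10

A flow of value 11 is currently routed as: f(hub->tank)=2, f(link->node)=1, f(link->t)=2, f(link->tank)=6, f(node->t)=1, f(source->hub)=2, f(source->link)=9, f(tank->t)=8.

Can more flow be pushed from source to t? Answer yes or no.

Residual reachable from source: {hub, source}; t is not reachable.
Saturated cut: source->link, hub->tank with total capacity 11 = current flow value. Flow is maximum.

No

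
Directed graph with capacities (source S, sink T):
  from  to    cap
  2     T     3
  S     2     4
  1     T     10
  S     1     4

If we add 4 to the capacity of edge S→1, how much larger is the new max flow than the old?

Original max flow = 7.
After raising cap(S→1), augmenting paths through that edge carry 4 more units.
New max flow = 11. Increase = 4.

4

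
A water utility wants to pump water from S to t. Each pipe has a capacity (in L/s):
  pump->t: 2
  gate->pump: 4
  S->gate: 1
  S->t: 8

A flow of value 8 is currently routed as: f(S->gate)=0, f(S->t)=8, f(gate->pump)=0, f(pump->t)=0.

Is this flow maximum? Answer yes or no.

Residual path S->gate->pump->t has bottleneck 1 > 0.
Pushing 1 along it raises the flow to 9, so the given flow is not maximum.

No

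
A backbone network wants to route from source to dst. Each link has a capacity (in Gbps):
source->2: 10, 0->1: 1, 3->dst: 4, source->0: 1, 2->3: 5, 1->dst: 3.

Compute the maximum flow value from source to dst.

Augment source->2->3->dst: bottleneck 4. Total 4.
Augment source->0->1->dst: bottleneck 1. Total 5.
No augmenting path remains in the residual graph.

5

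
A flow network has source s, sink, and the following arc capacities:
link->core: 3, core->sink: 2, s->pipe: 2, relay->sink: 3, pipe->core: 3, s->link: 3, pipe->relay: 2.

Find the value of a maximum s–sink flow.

4

Augment s->link->core->sink: bottleneck 2. Total 2.
Augment s->pipe->relay->sink: bottleneck 2. Total 4.
No augmenting path remains in the residual graph.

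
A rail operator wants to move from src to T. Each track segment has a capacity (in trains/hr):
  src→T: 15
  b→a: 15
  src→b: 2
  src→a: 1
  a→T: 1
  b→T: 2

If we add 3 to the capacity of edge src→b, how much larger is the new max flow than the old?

0

Original max flow = 18.
Even with extra capacity on src→b, another cut of capacity 18 remains binding.
New max flow = 18. Increase = 0.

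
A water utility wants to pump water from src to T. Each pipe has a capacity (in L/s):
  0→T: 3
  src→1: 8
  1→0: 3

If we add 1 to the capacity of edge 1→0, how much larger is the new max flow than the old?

0

Original max flow = 3.
Even with extra capacity on 1→0, another cut of capacity 3 remains binding.
New max flow = 3. Increase = 0.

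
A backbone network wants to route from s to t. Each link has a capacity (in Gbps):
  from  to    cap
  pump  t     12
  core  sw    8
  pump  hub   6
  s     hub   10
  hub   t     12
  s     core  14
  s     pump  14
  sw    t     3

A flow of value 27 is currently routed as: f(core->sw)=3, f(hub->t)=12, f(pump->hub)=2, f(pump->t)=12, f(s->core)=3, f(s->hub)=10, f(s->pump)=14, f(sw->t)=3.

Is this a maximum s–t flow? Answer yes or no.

Yes

Residual reachable from s: {core, s, sw}; t is not reachable.
Saturated cut: s->pump, s->hub, sw->t with total capacity 27 = current flow value. Flow is maximum.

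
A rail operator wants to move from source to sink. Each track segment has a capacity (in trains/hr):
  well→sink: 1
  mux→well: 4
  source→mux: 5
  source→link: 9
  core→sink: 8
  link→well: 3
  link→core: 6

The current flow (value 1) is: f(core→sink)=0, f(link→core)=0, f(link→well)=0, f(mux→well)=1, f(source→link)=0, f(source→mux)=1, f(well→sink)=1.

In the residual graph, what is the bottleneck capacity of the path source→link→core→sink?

Residual capacities along the path: source→link: 9, link→core: 6, core→sink: 8.
Minimum is 6.

6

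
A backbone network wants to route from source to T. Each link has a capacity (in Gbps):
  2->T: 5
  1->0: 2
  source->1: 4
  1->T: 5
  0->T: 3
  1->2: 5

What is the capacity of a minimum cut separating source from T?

Max flow = 4 (via 1 augmenting path).
In the residual at optimum, the set reachable from source is {source}.
Cut edges: source->1 (cap 4). Sum = 4.

4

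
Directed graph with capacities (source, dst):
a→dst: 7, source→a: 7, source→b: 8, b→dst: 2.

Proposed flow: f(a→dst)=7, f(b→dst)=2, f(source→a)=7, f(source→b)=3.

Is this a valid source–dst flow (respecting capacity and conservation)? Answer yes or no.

No

Conservation fails at b: inflow 3 ≠ outflow 2.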